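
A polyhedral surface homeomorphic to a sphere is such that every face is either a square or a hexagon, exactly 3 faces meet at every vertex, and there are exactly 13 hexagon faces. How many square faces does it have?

Let x be the number of squares; then F = 13 + x.
Edge–face incidences: 2E = 6·13 + 4·x = 78 + 4x.
Every vertex has degree 3, so 3V = 2E.
Euler: V − E + F = 2 ⇒ (2E)/3 − E + (13 + x) = 2.
Multiply by 6: 2·(2E) − 3·(2E) + 6·(13 + x) = 12, i.e. 78 + 6x − (78 + 4x) = 12.
Collecting terms: 2x = 12, so x = 6.
Then 2E = 78 + 4·6 = 102, so E = 51, V = 2E/3 = 34, F = 13 + 6 = 19.

6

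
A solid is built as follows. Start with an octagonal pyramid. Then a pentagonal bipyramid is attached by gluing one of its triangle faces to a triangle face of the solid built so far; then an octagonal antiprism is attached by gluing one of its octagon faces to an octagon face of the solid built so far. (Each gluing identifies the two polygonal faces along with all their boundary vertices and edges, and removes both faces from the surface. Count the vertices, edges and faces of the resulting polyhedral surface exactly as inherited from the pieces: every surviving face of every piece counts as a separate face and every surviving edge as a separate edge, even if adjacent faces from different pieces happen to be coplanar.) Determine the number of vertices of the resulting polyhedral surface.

21

An octagonal pyramid: V=9, E=16, F=9.
Attach a pentagonal bipyramid (V=7, E=15, F=10) along a 3-gon: merge 3 vertices and 3 edges, delete both glued faces → V=13, E=28, F=17.
Attach an octagonal antiprism (V=16, E=32, F=18) along an 8-gon: merge 8 vertices and 8 edges, delete both glued faces → V=21, E=52, F=33.
Check: V − E + F = 21 − 52 + 33 = 2.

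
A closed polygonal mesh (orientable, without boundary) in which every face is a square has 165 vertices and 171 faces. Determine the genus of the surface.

Every face is a square, so 2E = 4·171 = 684, giving E = 342.
χ = V − E + F = 165 − 342 + 171 = -6.
For a closed orientable surface χ = 2 − 2g, so g = (2 − (-6))/2 = 4.

4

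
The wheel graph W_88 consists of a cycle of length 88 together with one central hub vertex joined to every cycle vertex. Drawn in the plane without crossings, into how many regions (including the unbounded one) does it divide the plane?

89

W_88 has V = 88 + 1 = 89 vertices and E = 2·88 = 176 edges.
By Euler's formula F = 2 − V + E = 2 − 89 + 176 = 89.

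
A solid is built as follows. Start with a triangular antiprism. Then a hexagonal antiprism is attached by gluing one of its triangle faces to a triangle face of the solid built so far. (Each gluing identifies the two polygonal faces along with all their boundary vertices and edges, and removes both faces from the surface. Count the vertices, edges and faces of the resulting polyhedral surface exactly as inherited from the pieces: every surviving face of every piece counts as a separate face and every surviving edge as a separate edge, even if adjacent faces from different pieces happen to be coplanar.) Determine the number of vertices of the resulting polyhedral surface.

15

A triangular antiprism: V=6, E=12, F=8.
Attach a hexagonal antiprism (V=12, E=24, F=14) along a 3-gon: merge 3 vertices and 3 edges, delete both glued faces → V=15, E=33, F=20.
Check: V − E + F = 15 − 33 + 20 = 2.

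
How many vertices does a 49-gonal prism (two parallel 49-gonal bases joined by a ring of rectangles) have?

98

A prism on an n-gon has two n-gon bases and n rectangular sides: V = 2·49 = 98, E = 3·49 = 147, F = 49 + 2 = 51.
Check: V − E + F = 98 − 147 + 51 = 2.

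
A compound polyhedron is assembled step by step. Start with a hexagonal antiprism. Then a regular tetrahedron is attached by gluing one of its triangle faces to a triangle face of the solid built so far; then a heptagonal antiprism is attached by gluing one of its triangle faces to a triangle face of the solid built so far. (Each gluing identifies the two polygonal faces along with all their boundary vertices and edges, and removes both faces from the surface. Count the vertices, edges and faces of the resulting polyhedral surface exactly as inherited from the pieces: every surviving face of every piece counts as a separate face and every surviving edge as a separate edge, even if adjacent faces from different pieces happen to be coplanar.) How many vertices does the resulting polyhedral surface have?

A hexagonal antiprism: V=12, E=24, F=14.
Attach a regular tetrahedron (V=4, E=6, F=4) along a 3-gon: merge 3 vertices and 3 edges, delete both glued faces → V=13, E=27, F=16.
Attach a heptagonal antiprism (V=14, E=28, F=16) along a 3-gon: merge 3 vertices and 3 edges, delete both glued faces → V=24, E=52, F=30.
Check: V − E + F = 24 − 52 + 30 = 2.

24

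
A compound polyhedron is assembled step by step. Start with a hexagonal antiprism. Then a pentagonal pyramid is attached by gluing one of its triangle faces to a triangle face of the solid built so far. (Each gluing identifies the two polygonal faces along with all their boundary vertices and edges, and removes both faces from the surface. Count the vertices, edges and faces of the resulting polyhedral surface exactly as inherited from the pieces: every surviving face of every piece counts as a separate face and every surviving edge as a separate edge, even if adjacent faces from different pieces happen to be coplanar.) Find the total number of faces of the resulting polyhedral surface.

18

A hexagonal antiprism: V=12, E=24, F=14.
Attach a pentagonal pyramid (V=6, E=10, F=6) along a 3-gon: merge 3 vertices and 3 edges, delete both glued faces → V=15, E=31, F=18.
Check: V − E + F = 15 − 31 + 18 = 2.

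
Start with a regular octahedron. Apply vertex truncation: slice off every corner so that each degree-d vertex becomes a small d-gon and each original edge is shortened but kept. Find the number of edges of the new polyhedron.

36

The base solid has V = 6, E = 12, F = 8.
Truncation replaces each original edge-end by a new vertex, so V′ = 2E = 24.
Each original edge survives, and each old vertex of degree d contributes d new edges; summing degrees gives Σd = 2E, so E′ = E + 2E = 3E = 36.
Each original face survives and each original vertex becomes one new face: F′ = F + V = 14.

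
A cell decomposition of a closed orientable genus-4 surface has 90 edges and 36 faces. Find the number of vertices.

For a closed orientable surface of genus 4, χ = 2 − 2·4 = -6.
V = -6 + E − F = -6 + 90 − 36 = 48.

48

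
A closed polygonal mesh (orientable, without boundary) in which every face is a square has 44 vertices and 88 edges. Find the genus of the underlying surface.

1

Every face is a square and each edge borders two faces, so 4F = 2·88, giving F = 44.
χ = V − E + F = 44 − 88 + 44 = 0.
For a closed orientable surface χ = 2 − 2g, so g = (2 − (0))/2 = 1.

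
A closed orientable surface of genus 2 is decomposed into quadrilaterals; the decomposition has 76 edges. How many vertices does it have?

χ = 2 − 2·2 = -2, and every face is a square so 4F = 2E.
F = 2E/4 = 38. Then V = -2 + E − F = -2 + 76 − 38 = 36.

36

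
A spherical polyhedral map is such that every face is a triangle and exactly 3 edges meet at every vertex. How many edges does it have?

Each face has 3 edges and each edge borders two faces, so 2E = 3F.
Each vertex has degree 3, so 3V = 2E and hence V = 3F/3.
Euler: V − E + F = 2 ⇒ (3F/3) − (3F/2) + F = 2.
Multiply by 6: (6 − 9 + 6)F = 12, i.e. 3F = 12.
So F = 4, E = 3·4/2 = 6, V = 3·4/3 = 4.

6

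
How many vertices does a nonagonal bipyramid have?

11

A bipyramid over an n-gon has 2n triangular faces and n + 2 vertices: V = 9 + 2 = 11, E = 3·9 = 27, F = 2·9 = 18.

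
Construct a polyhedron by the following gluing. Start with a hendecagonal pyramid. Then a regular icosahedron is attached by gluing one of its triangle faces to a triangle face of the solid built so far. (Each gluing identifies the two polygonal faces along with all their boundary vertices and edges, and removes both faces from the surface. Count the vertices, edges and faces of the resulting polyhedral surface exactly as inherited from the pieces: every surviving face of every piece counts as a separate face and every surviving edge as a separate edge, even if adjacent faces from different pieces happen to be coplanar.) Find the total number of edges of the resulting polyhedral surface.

A hendecagonal pyramid: V=12, E=22, F=12.
Attach a regular icosahedron (V=12, E=30, F=20) along a 3-gon: merge 3 vertices and 3 edges, delete both glued faces → V=21, E=49, F=30.
Check: V − E + F = 21 − 49 + 30 = 2.

49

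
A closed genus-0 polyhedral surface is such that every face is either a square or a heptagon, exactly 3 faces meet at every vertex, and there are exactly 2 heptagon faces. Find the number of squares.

7

Let x be the number of squares; then F = 2 + x.
Edge–face incidences: 2E = 7·2 + 4·x = 14 + 4x.
Every vertex has degree 3, so 3V = 2E.
Euler: V − E + F = 2 ⇒ (2E)/3 − E + (2 + x) = 2.
Multiply by 6: 2·(2E) − 3·(2E) + 6·(2 + x) = 12, i.e. 12 + 6x − (14 + 4x) = 12.
Collecting terms: 2x − 2 = 12, so 2x = 14, so x = 7.
Then 2E = 14 + 4·7 = 42, so E = 21, V = 2E/3 = 14, F = 2 + 7 = 9.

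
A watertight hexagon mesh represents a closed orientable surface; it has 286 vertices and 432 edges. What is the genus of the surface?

2

Every face is a hexagon and each edge borders two faces, so 6F = 2·432, giving F = 144.
χ = V − E + F = 286 − 432 + 144 = -2.
For a closed orientable surface χ = 2 − 2g, so g = (2 − (-2))/2 = 2.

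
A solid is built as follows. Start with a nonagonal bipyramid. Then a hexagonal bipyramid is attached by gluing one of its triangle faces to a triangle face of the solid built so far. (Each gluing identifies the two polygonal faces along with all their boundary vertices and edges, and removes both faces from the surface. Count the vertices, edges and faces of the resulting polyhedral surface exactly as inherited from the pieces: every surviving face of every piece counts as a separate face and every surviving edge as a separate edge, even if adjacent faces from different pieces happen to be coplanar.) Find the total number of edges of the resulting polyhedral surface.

42

A nonagonal bipyramid: V=11, E=27, F=18.
Attach a hexagonal bipyramid (V=8, E=18, F=12) along a 3-gon: merge 3 vertices and 3 edges, delete both glued faces → V=16, E=42, F=28.
Check: V − E + F = 16 − 42 + 28 = 2.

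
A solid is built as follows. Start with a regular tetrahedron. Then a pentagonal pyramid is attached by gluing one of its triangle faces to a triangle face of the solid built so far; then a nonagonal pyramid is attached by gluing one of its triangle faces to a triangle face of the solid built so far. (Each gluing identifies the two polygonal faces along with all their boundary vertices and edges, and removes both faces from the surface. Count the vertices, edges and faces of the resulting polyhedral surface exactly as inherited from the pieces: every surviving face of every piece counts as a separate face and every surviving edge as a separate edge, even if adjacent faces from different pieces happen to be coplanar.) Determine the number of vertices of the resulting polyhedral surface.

14

A regular tetrahedron: V=4, E=6, F=4.
Attach a pentagonal pyramid (V=6, E=10, F=6) along a 3-gon: merge 3 vertices and 3 edges, delete both glued faces → V=7, E=13, F=8.
Attach a nonagonal pyramid (V=10, E=18, F=10) along a 3-gon: merge 3 vertices and 3 edges, delete both glued faces → V=14, E=28, F=16.
Check: V − E + F = 14 − 28 + 16 = 2.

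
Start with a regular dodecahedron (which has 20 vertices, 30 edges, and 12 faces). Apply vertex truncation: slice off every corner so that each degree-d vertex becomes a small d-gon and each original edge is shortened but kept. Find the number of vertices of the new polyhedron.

60

Truncation replaces each original edge-end by a new vertex, so V′ = 2E = 60.
Each original edge survives, and each old vertex of degree d contributes d new edges; summing degrees gives Σd = 2E, so E′ = E + 2E = 3E = 90.
Each original face survives and each original vertex becomes one new face: F′ = F + V = 32.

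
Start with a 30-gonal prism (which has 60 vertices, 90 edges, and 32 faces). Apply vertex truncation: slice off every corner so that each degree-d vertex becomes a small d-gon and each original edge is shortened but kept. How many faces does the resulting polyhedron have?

Truncation replaces each original edge-end by a new vertex, so V′ = 2E = 180.
Each original edge survives, and each old vertex of degree d contributes d new edges; summing degrees gives Σd = 2E, so E′ = E + 2E = 3E = 270.
Each original face survives and each original vertex becomes one new face: F′ = F + V = 92.

92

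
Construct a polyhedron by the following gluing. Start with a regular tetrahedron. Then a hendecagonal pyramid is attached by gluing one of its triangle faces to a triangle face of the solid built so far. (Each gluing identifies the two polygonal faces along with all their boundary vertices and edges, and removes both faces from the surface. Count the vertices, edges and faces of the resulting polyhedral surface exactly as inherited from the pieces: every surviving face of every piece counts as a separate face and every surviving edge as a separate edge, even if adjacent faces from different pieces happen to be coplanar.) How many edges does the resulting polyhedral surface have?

A regular tetrahedron: V=4, E=6, F=4.
Attach a hendecagonal pyramid (V=12, E=22, F=12) along a 3-gon: merge 3 vertices and 3 edges, delete both glued faces → V=13, E=25, F=14.
Check: V − E + F = 13 − 25 + 14 = 2.

25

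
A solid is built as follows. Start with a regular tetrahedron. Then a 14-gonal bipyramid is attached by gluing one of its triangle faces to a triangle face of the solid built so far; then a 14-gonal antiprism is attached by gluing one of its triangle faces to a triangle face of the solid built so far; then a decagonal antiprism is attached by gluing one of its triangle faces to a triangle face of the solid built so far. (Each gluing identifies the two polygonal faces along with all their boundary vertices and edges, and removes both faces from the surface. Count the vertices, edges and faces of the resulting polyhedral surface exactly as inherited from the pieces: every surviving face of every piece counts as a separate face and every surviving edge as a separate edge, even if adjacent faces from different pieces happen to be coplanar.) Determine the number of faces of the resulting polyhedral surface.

78

A regular tetrahedron: V=4, E=6, F=4.
Attach a 14-gonal bipyramid (V=16, E=42, F=28) along a 3-gon: merge 3 vertices and 3 edges, delete both glued faces → V=17, E=45, F=30.
Attach a 14-gonal antiprism (V=28, E=56, F=30) along a 3-gon: merge 3 vertices and 3 edges, delete both glued faces → V=42, E=98, F=58.
Attach a decagonal antiprism (V=20, E=40, F=22) along a 3-gon: merge 3 vertices and 3 edges, delete both glued faces → V=59, E=135, F=78.
Check: V − E + F = 59 − 135 + 78 = 2.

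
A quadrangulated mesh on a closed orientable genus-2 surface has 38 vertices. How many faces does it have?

χ = 2 − 2·2 = -2, and every face is a square so 4F = 2E.
V − E + F = -2 with E = 4F/2 gives 38 − (4/2 − 1)·F = -2, so F = 40 and E = 80.

40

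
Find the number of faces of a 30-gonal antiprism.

62

An antiprism on an n-gon has two n-gon caps and 2n triangles: V = 2·30 = 60, E = 4·30 = 120, F = 2·30 + 2 = 62.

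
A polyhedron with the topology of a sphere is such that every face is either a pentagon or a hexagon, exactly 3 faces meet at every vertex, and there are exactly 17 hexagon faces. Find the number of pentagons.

12

Let x be the number of pentagons; then F = 17 + x.
Edge–face incidences: 2E = 6·17 + 5·x = 102 + 5x.
Every vertex has degree 3, so 3V = 2E.
Euler: V − E + F = 2 ⇒ (2E)/3 − E + (17 + x) = 2.
Multiply by 6: 2·(2E) − 3·(2E) + 6·(17 + x) = 12, i.e. 102 + 6x − (102 + 5x) = 12.
Collecting terms: x = 12.
Then 2E = 102 + 5·12 = 162, so E = 81, V = 2E/3 = 54, F = 17 + 12 = 29.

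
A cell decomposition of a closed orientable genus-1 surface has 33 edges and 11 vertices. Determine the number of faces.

For a closed orientable surface of genus 1, χ = 2 − 2·1 = 0.
F = 0 − V + E = 0 − 11 + 33 = 22.

22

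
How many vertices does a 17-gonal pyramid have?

A pyramid on an n-gon base has one n-gon and n triangles: V = 17 + 1 = 18, E = 2·17 = 34, F = 17 + 1 = 18.
Check: V − E + F = 18 − 34 + 18 = 2.

18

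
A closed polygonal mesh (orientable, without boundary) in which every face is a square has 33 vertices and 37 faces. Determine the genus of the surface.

Every face is a square, so 2E = 4·37 = 148, giving E = 74.
χ = V − E + F = 33 − 74 + 37 = -4.
For a closed orientable surface χ = 2 − 2g, so g = (2 − (-4))/2 = 3.

3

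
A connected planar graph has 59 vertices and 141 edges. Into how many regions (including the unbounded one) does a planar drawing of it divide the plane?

Euler's formula for a connected plane graph: V − E + F = 2, so F = 2 − 59 + 141 = 84.

84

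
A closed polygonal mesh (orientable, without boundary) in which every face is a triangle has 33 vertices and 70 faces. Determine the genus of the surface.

2

Every face is a triangle, so 2E = 3·70 = 210, giving E = 105.
χ = V − E + F = 33 − 105 + 70 = -2.
For a closed orientable surface χ = 2 − 2g, so g = (2 − (-2))/2 = 2.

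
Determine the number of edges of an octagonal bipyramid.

A bipyramid over an n-gon has 2n triangular faces and n + 2 vertices: V = 8 + 2 = 10, E = 3·8 = 24, F = 2·8 = 16.

24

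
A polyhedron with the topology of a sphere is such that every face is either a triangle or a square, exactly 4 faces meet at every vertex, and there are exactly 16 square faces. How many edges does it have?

Let x be the number of triangles; then F = 16 + x.
Edge–face incidences: 2E = 4·16 + 3·x = 64 + 3x.
Every vertex has degree 4, so 4V = 2E.
Euler: V − E + F = 2 ⇒ (2E)/4 − E + (16 + x) = 2.
Multiply by 8: 2·(2E) − 4·(2E) + 8·(16 + x) = 16, i.e. 128 + 8x − 2·(64 + 3x) = 16.
Collecting terms: 2x = 16, so x = 8.
Then 2E = 64 + 3·8 = 88, so E = 44, V = 2E/4 = 22, F = 16 + 8 = 24.

44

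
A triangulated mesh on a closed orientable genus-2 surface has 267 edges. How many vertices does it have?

χ = 2 − 2·2 = -2, and every face is a triangle so 3F = 2E.
F = 2E/3 = 178. Then V = -2 + E − F = -2 + 267 − 178 = 87.

87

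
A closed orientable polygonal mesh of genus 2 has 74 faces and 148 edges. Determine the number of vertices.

72

For a closed orientable surface of genus 2, χ = 2 − 2·2 = -2.
V = -2 + E − F = -2 + 148 − 74 = 72.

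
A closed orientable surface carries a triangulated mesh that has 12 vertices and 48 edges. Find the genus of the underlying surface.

3

Every face is a triangle and each edge borders two faces, so 3F = 2·48, giving F = 32.
χ = V − E + F = 12 − 48 + 32 = -4.
For a closed orientable surface χ = 2 − 2g, so g = (2 − (-4))/2 = 3.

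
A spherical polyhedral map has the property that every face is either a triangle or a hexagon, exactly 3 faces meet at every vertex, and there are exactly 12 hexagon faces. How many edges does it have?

42

Let x be the number of triangles; then F = 12 + x.
Edge–face incidences: 2E = 6·12 + 3·x = 72 + 3x.
Every vertex has degree 3, so 3V = 2E.
Euler: V − E + F = 2 ⇒ (2E)/3 − E + (12 + x) = 2.
Multiply by 6: 2·(2E) − 3·(2E) + 6·(12 + x) = 12, i.e. 72 + 6x − (72 + 3x) = 12.
Collecting terms: 3x = 12, so x = 4.
Then 2E = 72 + 3·4 = 84, so E = 42, V = 2E/3 = 28, F = 12 + 4 = 16.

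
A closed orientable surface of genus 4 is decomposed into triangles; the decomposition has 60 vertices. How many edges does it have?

198

χ = 2 − 2·4 = -6, and every face is a triangle so 3F = 2E.
V − E + F = -6 with E = 3F/2 gives 60 − (3/2 − 1)·F = -6, so F = 132 and E = 198.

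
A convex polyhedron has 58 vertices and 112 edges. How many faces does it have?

Here V − E + F = 2.
F = 2 − V + E = 2 − 58 + 112 = 56.

56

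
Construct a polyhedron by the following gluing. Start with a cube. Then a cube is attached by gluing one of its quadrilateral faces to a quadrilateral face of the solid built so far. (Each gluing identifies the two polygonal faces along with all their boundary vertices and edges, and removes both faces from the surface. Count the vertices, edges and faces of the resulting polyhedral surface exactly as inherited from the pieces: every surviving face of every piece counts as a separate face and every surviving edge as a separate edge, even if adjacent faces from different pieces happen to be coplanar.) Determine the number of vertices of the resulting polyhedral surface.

12

A cube: V=8, E=12, F=6.
Attach a cube (V=8, E=12, F=6) along a 4-gon: merge 4 vertices and 4 edges, delete both glued faces → V=12, E=20, F=10.
Check: V − E + F = 12 − 20 + 10 = 2.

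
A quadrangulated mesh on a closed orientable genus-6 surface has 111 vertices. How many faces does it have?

121

χ = 2 − 2·6 = -10, and every face is a square so 4F = 2E.
V − E + F = -10 with E = 4F/2 gives 111 − (4/2 − 1)·F = -10, so F = 121 and E = 242.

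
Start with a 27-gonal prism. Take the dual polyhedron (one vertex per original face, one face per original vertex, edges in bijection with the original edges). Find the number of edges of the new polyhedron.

81

The base solid has V = 54, E = 81, F = 29.
The dual swaps V and F and preserves E: V′ = F = 29, E′ = E = 81, F′ = V = 54.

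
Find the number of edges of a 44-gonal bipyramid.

132

A bipyramid over an n-gon has 2n triangular faces and n + 2 vertices: V = 44 + 2 = 46, E = 3·44 = 132, F = 2·44 = 88.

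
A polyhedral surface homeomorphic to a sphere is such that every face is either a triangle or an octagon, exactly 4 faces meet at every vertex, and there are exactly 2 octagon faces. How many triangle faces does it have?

16

Let x be the number of triangles; then F = 2 + x.
Edge–face incidences: 2E = 8·2 + 3·x = 16 + 3x.
Every vertex has degree 4, so 4V = 2E.
Euler: V − E + F = 2 ⇒ (2E)/4 − E + (2 + x) = 2.
Multiply by 8: 2·(2E) − 4·(2E) + 8·(2 + x) = 16, i.e. 16 + 8x − 2·(16 + 3x) = 16.
Collecting terms: 2x − 16 = 16, so 2x = 32, so x = 16.
Then 2E = 16 + 3·16 = 64, so E = 32, V = 2E/4 = 16, F = 2 + 16 = 18.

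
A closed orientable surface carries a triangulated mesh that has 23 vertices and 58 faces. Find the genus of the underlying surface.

Every face is a triangle, so 2E = 3·58 = 174, giving E = 87.
χ = V − E + F = 23 − 87 + 58 = -6.
For a closed orientable surface χ = 2 − 2g, so g = (2 − (-6))/2 = 4.

4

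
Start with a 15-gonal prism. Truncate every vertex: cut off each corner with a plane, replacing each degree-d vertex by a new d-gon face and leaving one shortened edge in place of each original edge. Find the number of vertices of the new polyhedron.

90

The base solid has V = 30, E = 45, F = 17.
Truncation replaces each original edge-end by a new vertex, so V′ = 2E = 90.
Each original edge survives, and each old vertex of degree d contributes d new edges; summing degrees gives Σd = 2E, so E′ = E + 2E = 3E = 135.
Each original face survives and each original vertex becomes one new face: F′ = F + V = 47.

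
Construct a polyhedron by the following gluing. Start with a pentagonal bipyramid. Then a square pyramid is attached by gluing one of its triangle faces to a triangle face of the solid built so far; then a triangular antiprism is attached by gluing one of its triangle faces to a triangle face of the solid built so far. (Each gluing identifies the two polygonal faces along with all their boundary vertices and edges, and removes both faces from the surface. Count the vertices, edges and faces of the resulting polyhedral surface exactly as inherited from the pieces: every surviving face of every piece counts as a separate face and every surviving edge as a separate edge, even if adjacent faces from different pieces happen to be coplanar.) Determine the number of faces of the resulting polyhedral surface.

A pentagonal bipyramid: V=7, E=15, F=10.
Attach a square pyramid (V=5, E=8, F=5) along a 3-gon: merge 3 vertices and 3 edges, delete both glued faces → V=9, E=20, F=13.
Attach a triangular antiprism (V=6, E=12, F=8) along a 3-gon: merge 3 vertices and 3 edges, delete both glued faces → V=12, E=29, F=19.
Check: V − E + F = 12 − 29 + 19 = 2.

19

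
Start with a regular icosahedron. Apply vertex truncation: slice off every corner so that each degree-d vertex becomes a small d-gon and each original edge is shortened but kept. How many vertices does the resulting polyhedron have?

60

The base solid has V = 12, E = 30, F = 20.
Truncation replaces each original edge-end by a new vertex, so V′ = 2E = 60.
Each original edge survives, and each old vertex of degree d contributes d new edges; summing degrees gives Σd = 2E, so E′ = E + 2E = 3E = 90.
Each original face survives and each original vertex becomes one new face: F′ = F + V = 32.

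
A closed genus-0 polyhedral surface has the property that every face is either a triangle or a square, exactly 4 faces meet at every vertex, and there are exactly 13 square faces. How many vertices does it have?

19

Let x be the number of triangles; then F = 13 + x.
Edge–face incidences: 2E = 4·13 + 3·x = 52 + 3x.
Every vertex has degree 4, so 4V = 2E.
Euler: V − E + F = 2 ⇒ (2E)/4 − E + (13 + x) = 2.
Multiply by 8: 2·(2E) − 4·(2E) + 8·(13 + x) = 16, i.e. 104 + 8x − 2·(52 + 3x) = 16.
Collecting terms: 2x = 16, so x = 8.
Then 2E = 52 + 3·8 = 76, so E = 38, V = 2E/4 = 19, F = 13 + 8 = 21.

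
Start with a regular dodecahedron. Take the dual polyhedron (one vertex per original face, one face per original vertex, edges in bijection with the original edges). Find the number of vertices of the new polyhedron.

The base solid has V = 20, E = 30, F = 12.
The dual swaps V and F and preserves E: V′ = F = 12, E′ = E = 30, F′ = V = 20.

12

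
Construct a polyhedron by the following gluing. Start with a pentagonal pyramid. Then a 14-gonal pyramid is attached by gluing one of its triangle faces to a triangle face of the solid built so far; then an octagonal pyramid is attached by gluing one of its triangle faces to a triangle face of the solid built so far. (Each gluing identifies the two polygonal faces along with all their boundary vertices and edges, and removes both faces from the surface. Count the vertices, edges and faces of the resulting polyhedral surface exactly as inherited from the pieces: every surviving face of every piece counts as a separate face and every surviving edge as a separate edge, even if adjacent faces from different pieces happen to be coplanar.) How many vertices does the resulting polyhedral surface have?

A pentagonal pyramid: V=6, E=10, F=6.
Attach a 14-gonal pyramid (V=15, E=28, F=15) along a 3-gon: merge 3 vertices and 3 edges, delete both glued faces → V=18, E=35, F=19.
Attach an octagonal pyramid (V=9, E=16, F=9) along a 3-gon: merge 3 vertices and 3 edges, delete both glued faces → V=24, E=48, F=26.
Check: V − E + F = 24 − 48 + 26 = 2.

24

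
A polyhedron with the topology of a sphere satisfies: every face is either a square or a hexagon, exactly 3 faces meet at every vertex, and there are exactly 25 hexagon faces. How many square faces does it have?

Let x be the number of squares; then F = 25 + x.
Edge–face incidences: 2E = 6·25 + 4·x = 150 + 4x.
Every vertex has degree 3, so 3V = 2E.
Euler: V − E + F = 2 ⇒ (2E)/3 − E + (25 + x) = 2.
Multiply by 6: 2·(2E) − 3·(2E) + 6·(25 + x) = 12, i.e. 150 + 6x − (150 + 4x) = 12.
Collecting terms: 2x = 12, so x = 6.
Then 2E = 150 + 4·6 = 174, so E = 87, V = 2E/3 = 58, F = 25 + 6 = 31.

6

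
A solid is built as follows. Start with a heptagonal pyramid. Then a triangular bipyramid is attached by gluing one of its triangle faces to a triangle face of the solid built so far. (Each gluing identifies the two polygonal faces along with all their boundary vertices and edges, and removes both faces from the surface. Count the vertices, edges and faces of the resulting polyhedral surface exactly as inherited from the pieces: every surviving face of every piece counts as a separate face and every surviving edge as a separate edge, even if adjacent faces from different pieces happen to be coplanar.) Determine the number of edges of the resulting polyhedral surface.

20

A heptagonal pyramid: V=8, E=14, F=8.
Attach a triangular bipyramid (V=5, E=9, F=6) along a 3-gon: merge 3 vertices and 3 edges, delete both glued faces → V=10, E=20, F=12.
Check: V − E + F = 10 − 20 + 12 = 2.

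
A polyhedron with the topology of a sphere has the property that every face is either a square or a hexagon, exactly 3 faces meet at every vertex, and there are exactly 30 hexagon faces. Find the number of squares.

6

Let x be the number of squares; then F = 30 + x.
Edge–face incidences: 2E = 6·30 + 4·x = 180 + 4x.
Every vertex has degree 3, so 3V = 2E.
Euler: V − E + F = 2 ⇒ (2E)/3 − E + (30 + x) = 2.
Multiply by 6: 2·(2E) − 3·(2E) + 6·(30 + x) = 12, i.e. 180 + 6x − (180 + 4x) = 12.
Collecting terms: 2x = 12, so x = 6.
Then 2E = 180 + 4·6 = 204, so E = 102, V = 2E/3 = 68, F = 30 + 6 = 36.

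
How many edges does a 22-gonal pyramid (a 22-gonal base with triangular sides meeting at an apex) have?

A pyramid on an n-gon base has one n-gon and n triangles: V = 22 + 1 = 23, E = 2·22 = 44, F = 22 + 1 = 23.
Check: V − E + F = 23 − 44 + 23 = 2.

44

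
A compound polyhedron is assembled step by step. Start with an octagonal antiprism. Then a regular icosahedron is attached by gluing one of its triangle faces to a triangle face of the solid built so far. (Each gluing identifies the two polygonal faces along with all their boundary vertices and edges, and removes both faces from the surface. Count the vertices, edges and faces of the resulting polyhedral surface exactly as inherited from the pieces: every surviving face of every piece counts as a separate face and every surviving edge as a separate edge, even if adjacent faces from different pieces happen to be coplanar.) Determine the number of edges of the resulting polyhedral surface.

59

An octagonal antiprism: V=16, E=32, F=18.
Attach a regular icosahedron (V=12, E=30, F=20) along a 3-gon: merge 3 vertices and 3 edges, delete both glued faces → V=25, E=59, F=36.
Check: V − E + F = 25 − 59 + 36 = 2.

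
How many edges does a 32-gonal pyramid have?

A pyramid on an n-gon base has one n-gon and n triangles: V = 32 + 1 = 33, E = 2·32 = 64, F = 32 + 1 = 33.

64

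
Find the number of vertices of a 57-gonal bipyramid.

A bipyramid over an n-gon has 2n triangular faces and n + 2 vertices: V = 57 + 2 = 59, E = 3·57 = 171, F = 2·57 = 114.

59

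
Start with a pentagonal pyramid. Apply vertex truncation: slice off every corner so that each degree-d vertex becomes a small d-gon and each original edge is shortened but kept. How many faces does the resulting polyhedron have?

12

The base solid has V = 6, E = 10, F = 6.
Truncation replaces each original edge-end by a new vertex, so V′ = 2E = 20.
Each original edge survives, and each old vertex of degree d contributes d new edges; summing degrees gives Σd = 2E, so E′ = E + 2E = 3E = 30.
Each original face survives and each original vertex becomes one new face: F′ = F + V = 12.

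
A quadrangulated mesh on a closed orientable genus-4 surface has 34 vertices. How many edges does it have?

χ = 2 − 2·4 = -6, and every face is a square so 4F = 2E.
V − E + F = -6 with E = 4F/2 gives 34 − (4/2 − 1)·F = -6, so F = 40 and E = 80.

80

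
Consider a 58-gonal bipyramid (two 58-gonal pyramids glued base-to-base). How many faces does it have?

116

A bipyramid over an n-gon has 2n triangular faces and n + 2 vertices: V = 58 + 2 = 60, E = 3·58 = 174, F = 2·58 = 116.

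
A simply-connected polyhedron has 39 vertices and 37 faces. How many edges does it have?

Here V − E + F = 2.
E = V + F − (2) = 39 + 37 − (2) = 74.

74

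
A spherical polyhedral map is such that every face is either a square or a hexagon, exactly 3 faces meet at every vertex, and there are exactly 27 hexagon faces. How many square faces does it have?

6

Let x be the number of squares; then F = 27 + x.
Edge–face incidences: 2E = 6·27 + 4·x = 162 + 4x.
Every vertex has degree 3, so 3V = 2E.
Euler: V − E + F = 2 ⇒ (2E)/3 − E + (27 + x) = 2.
Multiply by 6: 2·(2E) − 3·(2E) + 6·(27 + x) = 12, i.e. 162 + 6x − (162 + 4x) = 12.
Collecting terms: 2x = 12, so x = 6.
Then 2E = 162 + 4·6 = 186, so E = 93, V = 2E/3 = 62, F = 27 + 6 = 33.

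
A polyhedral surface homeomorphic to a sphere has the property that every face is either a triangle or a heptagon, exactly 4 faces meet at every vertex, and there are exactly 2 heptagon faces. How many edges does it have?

28

Let x be the number of triangles; then F = 2 + x.
Edge–face incidences: 2E = 7·2 + 3·x = 14 + 3x.
Every vertex has degree 4, so 4V = 2E.
Euler: V − E + F = 2 ⇒ (2E)/4 − E + (2 + x) = 2.
Multiply by 8: 2·(2E) − 4·(2E) + 8·(2 + x) = 16, i.e. 16 + 8x − 2·(14 + 3x) = 16.
Collecting terms: 2x − 12 = 16, so 2x = 28, so x = 14.
Then 2E = 14 + 3·14 = 56, so E = 28, V = 2E/4 = 14, F = 2 + 14 = 16.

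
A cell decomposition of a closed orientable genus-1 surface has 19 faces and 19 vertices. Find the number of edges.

38

For a closed orientable surface of genus 1, χ = 2 − 2·1 = 0.
E = V + F − (0) = 19 + 19 − (0) = 38.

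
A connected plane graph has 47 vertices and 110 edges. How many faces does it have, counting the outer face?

Euler's formula for a connected plane graph: V − E + F = 2, so F = 2 − 47 + 110 = 65.

65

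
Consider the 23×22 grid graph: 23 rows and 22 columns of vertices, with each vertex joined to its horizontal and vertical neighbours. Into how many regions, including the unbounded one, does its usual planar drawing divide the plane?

463

The grid has V = 23·22 = 506 vertices and E = 23·21 + 22·22 = 967 edges.
F = 2 − V + E = 2 − 506 + 967 = 463.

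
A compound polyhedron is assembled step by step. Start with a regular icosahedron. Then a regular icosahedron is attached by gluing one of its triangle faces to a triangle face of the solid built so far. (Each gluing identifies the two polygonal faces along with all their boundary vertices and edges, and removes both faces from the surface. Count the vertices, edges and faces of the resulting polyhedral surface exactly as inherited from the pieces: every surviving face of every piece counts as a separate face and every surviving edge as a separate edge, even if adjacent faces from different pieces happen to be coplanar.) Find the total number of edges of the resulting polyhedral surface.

A regular icosahedron: V=12, E=30, F=20.
Attach a regular icosahedron (V=12, E=30, F=20) along a 3-gon: merge 3 vertices and 3 edges, delete both glued faces → V=21, E=57, F=38.
Check: V − E + F = 21 − 57 + 38 = 2.

57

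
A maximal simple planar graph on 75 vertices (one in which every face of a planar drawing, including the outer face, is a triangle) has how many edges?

219

In a plane triangulation 3F = 2E and V − E + F = 2, so E = 3V − 6 = 3·75 − 6 = 219.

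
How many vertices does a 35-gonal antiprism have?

70

An antiprism on an n-gon has two n-gon caps and 2n triangles: V = 2·35 = 70, E = 4·35 = 140, F = 2·35 + 2 = 72.
Check: V − E + F = 70 − 140 + 72 = 2.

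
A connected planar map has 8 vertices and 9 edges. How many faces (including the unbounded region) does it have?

Euler's formula for a connected plane graph: V − E + F = 2, so F = 2 − 8 + 9 = 3.

3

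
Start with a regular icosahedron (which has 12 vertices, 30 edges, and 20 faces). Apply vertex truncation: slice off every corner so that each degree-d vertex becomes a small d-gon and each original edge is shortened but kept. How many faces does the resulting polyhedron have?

32

Truncation replaces each original edge-end by a new vertex, so V′ = 2E = 60.
Each original edge survives, and each old vertex of degree d contributes d new edges; summing degrees gives Σd = 2E, so E′ = E + 2E = 3E = 90.
Each original face survives and each original vertex becomes one new face: F′ = F + V = 32.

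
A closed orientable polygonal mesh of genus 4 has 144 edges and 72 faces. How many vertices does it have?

For a closed orientable surface of genus 4, χ = 2 − 2·4 = -6.
V = -6 + E − F = -6 + 144 − 72 = 66.

66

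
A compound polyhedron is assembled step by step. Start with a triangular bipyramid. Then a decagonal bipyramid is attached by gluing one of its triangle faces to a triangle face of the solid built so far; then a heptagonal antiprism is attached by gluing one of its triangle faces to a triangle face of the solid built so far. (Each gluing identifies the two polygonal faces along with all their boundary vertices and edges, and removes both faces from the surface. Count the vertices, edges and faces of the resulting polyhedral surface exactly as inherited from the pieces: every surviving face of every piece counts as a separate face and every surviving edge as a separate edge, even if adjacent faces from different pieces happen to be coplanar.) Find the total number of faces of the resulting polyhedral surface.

A triangular bipyramid: V=5, E=9, F=6.
Attach a decagonal bipyramid (V=12, E=30, F=20) along a 3-gon: merge 3 vertices and 3 edges, delete both glued faces → V=14, E=36, F=24.
Attach a heptagonal antiprism (V=14, E=28, F=16) along a 3-gon: merge 3 vertices and 3 edges, delete both glued faces → V=25, E=61, F=38.
Check: V − E + F = 25 − 61 + 38 = 2.

38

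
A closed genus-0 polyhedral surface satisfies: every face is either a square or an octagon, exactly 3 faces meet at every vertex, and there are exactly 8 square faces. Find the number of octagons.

2

Let x be the number of octagons; then F = 8 + x.
Edge–face incidences: 2E = 4·8 + 8·x = 32 + 8x.
Every vertex has degree 3, so 3V = 2E.
Euler: V − E + F = 2 ⇒ (2E)/3 − E + (8 + x) = 2.
Multiply by 6: 2·(2E) − 3·(2E) + 6·(8 + x) = 12, i.e. 48 + 6x − (32 + 8x) = 12.
Collecting terms: −2x + 16 = 12, so −2x = −4, so x = 2.
Then 2E = 32 + 8·2 = 48, so E = 24, V = 2E/3 = 16, F = 8 + 2 = 10.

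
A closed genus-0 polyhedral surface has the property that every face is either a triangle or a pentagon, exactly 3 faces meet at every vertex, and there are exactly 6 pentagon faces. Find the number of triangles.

2

Let x be the number of triangles; then F = 6 + x.
Edge–face incidences: 2E = 5·6 + 3·x = 30 + 3x.
Every vertex has degree 3, so 3V = 2E.
Euler: V − E + F = 2 ⇒ (2E)/3 − E + (6 + x) = 2.
Multiply by 6: 2·(2E) − 3·(2E) + 6·(6 + x) = 12, i.e. 36 + 6x − (30 + 3x) = 12.
Collecting terms: 3x + 6 = 12, so 3x = 6, so x = 2.
Then 2E = 30 + 3·2 = 36, so E = 18, V = 2E/3 = 12, F = 6 + 2 = 8.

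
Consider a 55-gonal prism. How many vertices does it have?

110

A prism on an n-gon has two n-gon bases and n rectangular sides: V = 2·55 = 110, E = 3·55 = 165, F = 55 + 2 = 57.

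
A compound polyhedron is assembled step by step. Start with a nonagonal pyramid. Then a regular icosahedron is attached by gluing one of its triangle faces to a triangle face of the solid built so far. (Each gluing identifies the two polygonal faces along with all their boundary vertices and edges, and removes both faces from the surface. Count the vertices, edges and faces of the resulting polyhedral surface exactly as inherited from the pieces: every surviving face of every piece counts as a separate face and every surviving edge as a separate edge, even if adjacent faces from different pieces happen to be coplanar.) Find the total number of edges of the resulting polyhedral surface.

A nonagonal pyramid: V=10, E=18, F=10.
Attach a regular icosahedron (V=12, E=30, F=20) along a 3-gon: merge 3 vertices and 3 edges, delete both glued faces → V=19, E=45, F=28.
Check: V − E + F = 19 − 45 + 28 = 2.

45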